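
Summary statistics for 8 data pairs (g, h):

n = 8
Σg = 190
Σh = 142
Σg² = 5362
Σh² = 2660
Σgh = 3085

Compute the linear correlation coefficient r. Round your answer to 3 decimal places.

r = (nΣgh − ΣgΣh) / √[(nΣg² − (Σg)²)(nΣh² − (Σh)²)]
Numerator: 8×3085 − 190×142 = -2300
Denominator: √[(42896 − 36100)(21280 − 20164)] = √[6796 × 1116] = 2753.9673
r = -2300 / 2753.9673 ≈ -0.835

-0.835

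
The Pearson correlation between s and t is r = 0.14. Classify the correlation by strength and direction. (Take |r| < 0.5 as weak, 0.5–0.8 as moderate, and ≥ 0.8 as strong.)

weak positive

r = 0.14 > 0 so the relationship is positive.
|r| = 0.14, which falls in the weak range.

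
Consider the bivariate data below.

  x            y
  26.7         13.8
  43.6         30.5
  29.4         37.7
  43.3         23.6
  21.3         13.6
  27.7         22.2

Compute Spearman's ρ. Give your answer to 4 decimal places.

Rank x: 2, 6, 4, 5, 1, 3
Rank y: 2, 5, 6, 4, 1, 3
d = rank(x) − rank(y): 0, 1, -2, 1, 0, 0; Σd² = 6
ρ = 1 − 6Σd² / [n(n²−1)] = 1 − 6×6 / (6×35) = 1 − 36/210 ≈ 0.8286

0.8286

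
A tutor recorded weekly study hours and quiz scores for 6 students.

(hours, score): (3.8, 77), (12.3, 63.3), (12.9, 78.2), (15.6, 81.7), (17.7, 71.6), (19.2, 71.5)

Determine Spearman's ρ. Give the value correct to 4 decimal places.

-0.0857

Rank hours: 1, 2, 3, 4, 5, 6
Rank score: 4, 1, 5, 6, 3, 2
d = rank(hours) − rank(score): -3, 1, -2, -2, 2, 4; Σd² = 38
ρ = 1 − 6Σd² / [n(n²−1)] = 1 − 6×38 / (6×35) = 1 − 228/210 ≈ -0.0857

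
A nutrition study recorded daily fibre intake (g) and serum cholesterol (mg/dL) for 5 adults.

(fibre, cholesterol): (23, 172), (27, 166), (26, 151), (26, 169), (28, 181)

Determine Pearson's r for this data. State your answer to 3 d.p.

n = 5, Σx = 130, Σy = 839, Σx² = 3394, Σy² = 141263, Σxy = 21826
nΣxy − ΣxΣy = 109130 − 109070 = 60
nΣx² − (Σx)² = 16970 − 16900 = 70; nΣy² − (Σy)² = 706315 − 703921 = 2394
r = 60 / √(70 × 2394) = 60 / 409.3654 ≈ 0.147

0.147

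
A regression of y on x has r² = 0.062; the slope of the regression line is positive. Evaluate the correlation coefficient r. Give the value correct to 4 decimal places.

|r| = √0.062 = 0.2490
The association is positive, so r = 0.2490.

0.2490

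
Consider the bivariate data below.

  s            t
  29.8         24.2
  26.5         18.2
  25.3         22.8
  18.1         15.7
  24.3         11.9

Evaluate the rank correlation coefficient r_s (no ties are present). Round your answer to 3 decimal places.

0.800

Rank s: 5, 4, 3, 1, 2
Rank t: 5, 3, 4, 2, 1
d = rank(s) − rank(t): 0, 1, -1, -1, 1; Σd² = 4
ρ = 1 − 6Σd² / [n(n²−1)] = 1 − 6×4 / (5×24) = 1 − 24/120 ≈ 0.800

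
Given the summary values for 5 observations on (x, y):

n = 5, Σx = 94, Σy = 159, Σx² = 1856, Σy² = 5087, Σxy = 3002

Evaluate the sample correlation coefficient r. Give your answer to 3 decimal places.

r = (nΣxy − ΣxΣy) / √[(nΣx² − (Σx)²)(nΣy² − (Σy)²)]
Numerator: 5×3002 − 94×159 = 64
Denominator: √[(9280 − 8836)(25435 − 25281)] = √[444 × 154] = 261.4880
r = 64 / 261.4880 ≈ 0.245

0.245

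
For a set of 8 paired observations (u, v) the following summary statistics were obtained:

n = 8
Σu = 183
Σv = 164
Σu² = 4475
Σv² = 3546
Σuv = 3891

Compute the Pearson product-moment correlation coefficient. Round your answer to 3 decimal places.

r = (nΣuv − ΣuΣv) / √[(nΣu² − (Σu)²)(nΣv² − (Σv)²)]
Numerator: 8×3891 − 183×164 = 1116
Denominator: √[(35800 − 33489)(28368 − 26896)] = √[2311 × 1472] = 1844.3948
r = 1116 / 1844.3948 ≈ 0.605

0.605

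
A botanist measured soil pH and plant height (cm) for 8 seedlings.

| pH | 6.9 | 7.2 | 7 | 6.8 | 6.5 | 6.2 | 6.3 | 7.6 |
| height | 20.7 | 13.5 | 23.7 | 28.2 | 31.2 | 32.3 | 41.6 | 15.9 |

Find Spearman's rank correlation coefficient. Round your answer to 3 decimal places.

Rank pH: 5, 7, 6, 4, 3, 1, 2, 8
Rank height: 3, 1, 4, 5, 6, 7, 8, 2
d = rank(pH) − rank(height): 2, 6, 2, -1, -3, -6, -6, 6; Σd² = 162
ρ = 1 − 6Σd² / [n(n²−1)] = 1 − 6×162 / (8×63) = 1 − 972/504 ≈ -0.929

-0.929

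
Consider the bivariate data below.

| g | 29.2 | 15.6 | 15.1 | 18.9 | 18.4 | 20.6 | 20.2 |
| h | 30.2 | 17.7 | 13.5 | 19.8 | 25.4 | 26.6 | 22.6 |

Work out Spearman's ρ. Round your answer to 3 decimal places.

0.893

Rank g: 7, 2, 1, 4, 3, 6, 5
Rank h: 7, 2, 1, 3, 5, 6, 4
d = rank(g) − rank(h): 0, 0, 0, 1, -2, 0, 1; Σd² = 6
ρ = 1 − 6Σd² / [n(n²−1)] = 1 − 6×6 / (7×48) = 1 − 36/336 ≈ 0.893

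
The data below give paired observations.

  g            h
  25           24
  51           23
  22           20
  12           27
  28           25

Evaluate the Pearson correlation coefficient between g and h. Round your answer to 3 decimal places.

-0.318

n = 5, Σg = 138, Σh = 119, Σg² = 4638, Σh² = 2859, Σgh = 3237
nΣgh − ΣgΣh = 16185 − 16422 = -237
nΣg² − (Σg)² = 23190 − 19044 = 4146; nΣh² − (Σh)² = 14295 − 14161 = 134
r = -237 / √(4146 × 134) = -237 / 745.3617 ≈ -0.318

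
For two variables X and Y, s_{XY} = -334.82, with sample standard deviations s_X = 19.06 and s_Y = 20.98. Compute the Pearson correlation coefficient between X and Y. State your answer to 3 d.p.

-0.837

r = Cov(X,Y) / (s_X · s_Y) = -334.82 / (19.06 × 20.98)
  = -334.82 / 399.8788 ≈ -0.837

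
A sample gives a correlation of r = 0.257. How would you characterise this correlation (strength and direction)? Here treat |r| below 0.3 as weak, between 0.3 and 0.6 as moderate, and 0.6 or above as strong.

r = 0.257 > 0 so the relationship is positive.
|r| = 0.257, which falls in the weak range.

weak positive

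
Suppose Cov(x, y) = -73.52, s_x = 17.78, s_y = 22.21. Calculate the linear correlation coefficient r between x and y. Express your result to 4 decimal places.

-0.1862

r = Cov(x,y) / (s_x · s_y) = -73.52 / (17.78 × 22.21)
  = -73.52 / 394.8938 ≈ -0.1862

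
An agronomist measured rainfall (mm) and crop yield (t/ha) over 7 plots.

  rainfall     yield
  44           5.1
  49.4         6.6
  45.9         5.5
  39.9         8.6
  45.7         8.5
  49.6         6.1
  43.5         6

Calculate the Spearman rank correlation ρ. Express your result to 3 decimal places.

Rank rainfall: 3, 6, 5, 1, 4, 7, 2
Rank yield: 1, 5, 2, 7, 6, 4, 3
d = rank(rainfall) − rank(yield): 2, 1, 3, -6, -2, 3, -1; Σd² = 64
ρ = 1 − 6Σd² / [n(n²−1)] = 1 − 6×64 / (7×48) = 1 − 384/336 ≈ -0.143

-0.143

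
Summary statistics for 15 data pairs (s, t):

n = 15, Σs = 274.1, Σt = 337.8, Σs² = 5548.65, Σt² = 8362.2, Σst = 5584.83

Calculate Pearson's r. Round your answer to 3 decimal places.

r = (nΣst − ΣsΣt) / √[(nΣs² − (Σs)²)(nΣt² − (Σt)²)]
Numerator: 15×5584.83 − 274.1×337.8 = -8818.53
Denominator: √[(83229.75 − 75130.81)(125433 − 114108.84)] = √[8098.94 × 11324.16] = 9576.7266
r = -8818.53 / 9576.7266 ≈ -0.921

-0.921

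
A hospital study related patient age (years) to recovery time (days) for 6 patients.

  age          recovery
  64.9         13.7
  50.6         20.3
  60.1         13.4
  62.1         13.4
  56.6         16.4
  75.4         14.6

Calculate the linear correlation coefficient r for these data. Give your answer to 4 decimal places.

-0.6510

n = 6, Σx = 369.7, Σy = 91.8, Σx² = 23129.51, Σy² = 1441.02, Σxy = 5582.87
nΣxy − ΣxΣy = 33497.22 − 33938.46 = -441.24
nΣx² − (Σx)² = 138777.06 − 136678.09 = 2098.97; nΣy² − (Σy)² = 8646.12 − 8427.24 = 218.88
r = -441.24 / √(2098.97 × 218.88) = -441.24 / 677.8072 ≈ -0.6510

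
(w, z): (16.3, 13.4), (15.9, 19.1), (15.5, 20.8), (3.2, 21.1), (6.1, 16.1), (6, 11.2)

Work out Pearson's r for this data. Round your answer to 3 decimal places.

0.078

n = 6, Σw = 63, Σz = 101.7, Σw² = 842.2, Σz² = 1806.87, Σwz = 1077.44
nΣwz − ΣwΣz = 6464.64 − 6407.1 = 57.54
nΣw² − (Σw)² = 5053.2 − 3969 = 1084.2; nΣz² − (Σz)² = 10841.22 − 10342.89 = 498.33
r = 57.54 / √(1084.2 × 498.33) = 57.54 / 735.0438 ≈ 0.078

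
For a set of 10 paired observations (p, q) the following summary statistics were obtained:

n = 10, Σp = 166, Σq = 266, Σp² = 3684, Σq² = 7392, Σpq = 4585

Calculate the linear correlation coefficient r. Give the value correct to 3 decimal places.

0.313

r = (nΣpq − ΣpΣq) / √[(nΣp² − (Σp)²)(nΣq² − (Σq)²)]
Numerator: 10×4585 − 166×266 = 1694
Denominator: √[(36840 − 27556)(73920 − 70756)] = √[9284 × 3164] = 5419.8317
r = 1694 / 5419.8317 ≈ 0.313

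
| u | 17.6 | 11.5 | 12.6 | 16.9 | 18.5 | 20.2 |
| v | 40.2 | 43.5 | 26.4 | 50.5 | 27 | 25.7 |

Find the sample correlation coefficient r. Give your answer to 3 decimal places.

n = 6, Σu = 97.3, Σv = 213.3, Σu² = 1636.67, Σv² = 8144.99, Σuv = 3412.5
nΣuv − ΣuΣv = 20475 − 20754.09 = -279.09
nΣu² − (Σu)² = 9820.02 − 9467.29 = 352.73; nΣv² − (Σv)² = 48869.94 − 45496.89 = 3373.05
r = -279.09 / √(352.73 × 3373.05) = -279.09 / 1090.7685 ≈ -0.256

-0.256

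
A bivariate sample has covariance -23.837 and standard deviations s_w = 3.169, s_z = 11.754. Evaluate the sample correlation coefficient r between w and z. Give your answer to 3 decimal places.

r = Cov(w,z) / (s_w · s_z) = -23.837 / (3.169 × 11.754)
  = -23.837 / 37.2484 ≈ -0.640

-0.640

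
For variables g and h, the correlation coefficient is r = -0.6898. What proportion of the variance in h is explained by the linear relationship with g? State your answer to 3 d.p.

r² = (-0.6898)² = 0.476

0.476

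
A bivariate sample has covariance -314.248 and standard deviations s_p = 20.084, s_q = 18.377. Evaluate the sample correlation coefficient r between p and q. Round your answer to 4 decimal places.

r = Cov(p,q) / (s_p · s_q) = -314.248 / (20.084 × 18.377)
  = -314.248 / 369.0837 ≈ -0.8514

-0.8514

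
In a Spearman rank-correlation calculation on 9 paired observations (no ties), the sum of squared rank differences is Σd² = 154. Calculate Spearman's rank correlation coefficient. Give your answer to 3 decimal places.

ρ = 1 − 6Σd² / [n(n²−1)] = 1 − 6×154 / (9×80)
  = 1 − 924/720 = 1 − 1.2833 ≈ -0.283

-0.283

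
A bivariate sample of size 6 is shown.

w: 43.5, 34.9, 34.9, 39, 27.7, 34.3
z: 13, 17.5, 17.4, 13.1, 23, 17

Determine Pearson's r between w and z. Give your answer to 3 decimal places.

n = 6, Σw = 214.3, Σz = 101, Σw² = 7793.05, Σz² = 1767.62, Σwz = 3514.61
nΣwz − ΣwΣz = 21087.66 − 21644.3 = -556.64
nΣw² − (Σw)² = 46758.3 − 45924.49 = 833.81; nΣz² − (Σz)² = 10605.72 − 10201 = 404.72
r = -556.64 / √(833.81 × 404.72) = -556.64 / 580.9127 ≈ -0.958

-0.958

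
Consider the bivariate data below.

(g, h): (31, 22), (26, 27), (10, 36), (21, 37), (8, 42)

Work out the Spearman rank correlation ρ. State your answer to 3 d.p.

-0.900

Rank g: 5, 4, 2, 3, 1
Rank h: 1, 2, 3, 4, 5
d = rank(g) − rank(h): 4, 2, -1, -1, -4; Σd² = 38
ρ = 1 − 6Σd² / [n(n²−1)] = 1 − 6×38 / (5×24) = 1 − 228/120 ≈ -0.900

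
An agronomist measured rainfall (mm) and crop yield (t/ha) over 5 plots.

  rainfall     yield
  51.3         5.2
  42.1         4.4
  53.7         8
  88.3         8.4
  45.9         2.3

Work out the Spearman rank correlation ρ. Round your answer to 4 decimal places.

Rank rainfall: 3, 1, 4, 5, 2
Rank yield: 3, 2, 4, 5, 1
d = rank(rainfall) − rank(yield): 0, -1, 0, 0, 1; Σd² = 2
ρ = 1 − 6Σd² / [n(n²−1)] = 1 − 6×2 / (5×24) = 1 − 12/120 ≈ 0.9000

0.9000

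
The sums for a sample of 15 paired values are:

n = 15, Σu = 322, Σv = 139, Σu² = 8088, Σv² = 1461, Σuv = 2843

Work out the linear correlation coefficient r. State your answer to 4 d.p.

-0.3124

r = (nΣuv − ΣuΣv) / √[(nΣu² − (Σu)²)(nΣv² − (Σv)²)]
Numerator: 15×2843 − 322×139 = -2113
Denominator: √[(121320 − 103684)(21915 − 19321)] = √[17636 × 2594] = 6763.7108
r = -2113 / 6763.7108 ≈ -0.3124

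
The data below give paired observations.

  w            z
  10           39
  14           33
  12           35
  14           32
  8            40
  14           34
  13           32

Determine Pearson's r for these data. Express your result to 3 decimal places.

n = 7, Σw = 85, Σz = 245, Σw² = 1065, Σz² = 8639, Σwz = 2932
nΣwz − ΣwΣz = 20524 − 20825 = -301
nΣw² − (Σw)² = 7455 − 7225 = 230; nΣz² − (Σz)² = 60473 − 60025 = 448
r = -301 / √(230 × 448) = -301 / 320.9984 ≈ -0.938

-0.938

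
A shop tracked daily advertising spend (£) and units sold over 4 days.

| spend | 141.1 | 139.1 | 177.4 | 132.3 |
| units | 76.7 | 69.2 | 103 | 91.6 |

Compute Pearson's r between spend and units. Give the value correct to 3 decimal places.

n = 4, Σx = 589.9, Σy = 340.5, Σx² = 88232.07, Σy² = 29671.09, Σxy = 50838.97
nΣxy − ΣxΣy = 203355.88 − 200860.95 = 2494.93
nΣx² − (Σx)² = 352928.28 − 347982.01 = 4946.27; nΣy² − (Σy)² = 118684.36 − 115940.25 = 2744.11
r = 2494.93 / √(4946.27 × 2744.11) = 2494.93 / 3684.1701 ≈ 0.677

0.677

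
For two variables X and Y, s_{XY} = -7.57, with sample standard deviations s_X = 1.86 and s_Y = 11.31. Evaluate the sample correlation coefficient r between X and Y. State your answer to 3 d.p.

-0.360

r = Cov(X,Y) / (s_X · s_Y) = -7.57 / (1.86 × 11.31)
  = -7.57 / 21.0366 ≈ -0.360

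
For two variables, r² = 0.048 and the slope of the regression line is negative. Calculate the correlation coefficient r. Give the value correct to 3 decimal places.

|r| = √0.048 = 0.219
The association is negative, so r = −0.219.

-0.219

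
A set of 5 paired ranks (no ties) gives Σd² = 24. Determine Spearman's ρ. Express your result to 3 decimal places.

ρ = 1 − 6Σd² / [n(n²−1)] = 1 − 6×24 / (5×24)
  = 1 − 144/120 = 1 − 1.2000 ≈ -0.200

-0.200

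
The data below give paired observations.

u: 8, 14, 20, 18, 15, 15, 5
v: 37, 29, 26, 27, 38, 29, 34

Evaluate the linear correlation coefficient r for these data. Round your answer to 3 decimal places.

n = 7, Σu = 95, Σv = 220, Σu² = 1459, Σv² = 7056, Σuv = 2883
nΣuv − ΣuΣv = 20181 − 20900 = -719
nΣu² − (Σu)² = 10213 − 9025 = 1188; nΣv² − (Σv)² = 49392 − 48400 = 992
r = -719 / √(1188 × 992) = -719 / 1085.5856 ≈ -0.662

-0.662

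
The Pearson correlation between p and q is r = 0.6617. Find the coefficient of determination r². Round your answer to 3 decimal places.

r² = (0.6617)² = 0.438

0.438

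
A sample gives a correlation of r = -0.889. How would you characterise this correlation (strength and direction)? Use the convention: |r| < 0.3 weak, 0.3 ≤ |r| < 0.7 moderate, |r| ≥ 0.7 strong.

r = -0.889 < 0 so the relationship is negative.
|r| = 0.889, which falls in the strong range.

strong negative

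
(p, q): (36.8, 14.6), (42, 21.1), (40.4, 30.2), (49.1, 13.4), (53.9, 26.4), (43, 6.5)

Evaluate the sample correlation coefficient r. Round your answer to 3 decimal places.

0.163

n = 6, Σp = 265.2, Σq = 112.2, Σp² = 11915.42, Σq² = 2489.18, Σpq = 5003.96
nΣpq − ΣpΣq = 30023.76 − 29755.44 = 268.32
nΣp² − (Σp)² = 71492.52 − 70331.04 = 1161.48; nΣq² − (Σq)² = 14935.08 − 12588.84 = 2346.24
r = 268.32 / √(1161.48 × 2346.24) = 268.32 / 1650.7910 ≈ 0.163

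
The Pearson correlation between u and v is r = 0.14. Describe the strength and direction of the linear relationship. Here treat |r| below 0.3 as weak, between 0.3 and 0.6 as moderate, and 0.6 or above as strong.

weak positive

r = 0.14 > 0 so the relationship is positive.
|r| = 0.14, which falls in the weak range.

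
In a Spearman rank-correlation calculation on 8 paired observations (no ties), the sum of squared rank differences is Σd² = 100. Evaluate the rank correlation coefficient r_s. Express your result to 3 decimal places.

ρ = 1 − 6Σd² / [n(n²−1)] = 1 − 6×100 / (8×63)
  = 1 − 600/504 = 1 − 1.1905 ≈ -0.190

-0.190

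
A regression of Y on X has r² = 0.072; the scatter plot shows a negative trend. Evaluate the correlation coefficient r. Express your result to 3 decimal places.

|r| = √0.072 = 0.268
The association is negative, so r = −0.268.

-0.268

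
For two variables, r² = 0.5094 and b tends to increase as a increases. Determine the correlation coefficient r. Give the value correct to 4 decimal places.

0.7137

|r| = √0.5094 = 0.7137
The association is positive, so r = 0.7137.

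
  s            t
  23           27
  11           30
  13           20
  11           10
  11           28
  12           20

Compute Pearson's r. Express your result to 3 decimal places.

n = 6, Σs = 81, Σt = 135, Σs² = 1205, Σt² = 3313, Σst = 1869
nΣst − ΣsΣt = 11214 − 10935 = 279
nΣs² − (Σs)² = 7230 − 6561 = 669; nΣt² − (Σt)² = 19878 − 18225 = 1653
r = 279 / √(669 × 1653) = 279 / 1051.5974 ≈ 0.265

0.265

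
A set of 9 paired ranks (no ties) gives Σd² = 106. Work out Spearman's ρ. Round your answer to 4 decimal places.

ρ = 1 − 6Σd² / [n(n²−1)] = 1 − 6×106 / (9×80)
  = 1 − 636/720 = 1 − 0.88333 ≈ 0.1167

0.1167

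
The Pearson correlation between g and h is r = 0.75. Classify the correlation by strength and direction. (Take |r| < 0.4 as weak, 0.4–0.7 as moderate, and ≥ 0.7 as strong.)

r = 0.75 > 0 so the relationship is positive.
|r| = 0.75, which falls in the strong range.

strong positive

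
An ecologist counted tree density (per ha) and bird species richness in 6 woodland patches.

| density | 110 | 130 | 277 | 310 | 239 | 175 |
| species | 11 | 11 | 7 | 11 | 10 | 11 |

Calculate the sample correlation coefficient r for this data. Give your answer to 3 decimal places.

n = 6, Σx = 1241, Σy = 61, Σx² = 289575, Σy² = 633, Σxy = 12304
nΣxy − ΣxΣy = 73824 − 75701 = -1877
nΣx² − (Σx)² = 1737450 − 1540081 = 197369; nΣy² − (Σy)² = 3798 − 3721 = 77
r = -1877 / √(197369 × 77) = -1877 / 3898.3859 ≈ -0.481

-0.481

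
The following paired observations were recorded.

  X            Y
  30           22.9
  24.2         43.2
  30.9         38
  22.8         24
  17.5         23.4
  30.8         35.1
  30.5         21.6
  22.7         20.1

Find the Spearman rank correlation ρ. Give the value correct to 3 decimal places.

Rank X: 5, 4, 8, 3, 1, 7, 6, 2
Rank Y: 3, 8, 7, 5, 4, 6, 2, 1
d = rank(X) − rank(Y): 2, -4, 1, -2, -3, 1, 4, 1; Σd² = 52
ρ = 1 − 6Σd² / [n(n²−1)] = 1 − 6×52 / (8×63) = 1 − 312/504 ≈ 0.381

0.381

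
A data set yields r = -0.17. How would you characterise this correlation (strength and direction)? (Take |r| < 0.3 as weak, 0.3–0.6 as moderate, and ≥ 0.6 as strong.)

weak negative

r = -0.17 < 0 so the relationship is negative.
|r| = 0.17, which falls in the weak range.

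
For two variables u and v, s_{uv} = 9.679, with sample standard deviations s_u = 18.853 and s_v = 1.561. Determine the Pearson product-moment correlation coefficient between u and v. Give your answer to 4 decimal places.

r = Cov(u,v) / (s_u · s_v) = 9.679 / (18.853 × 1.561)
  = 9.679 / 29.4295 ≈ 0.3289

0.3289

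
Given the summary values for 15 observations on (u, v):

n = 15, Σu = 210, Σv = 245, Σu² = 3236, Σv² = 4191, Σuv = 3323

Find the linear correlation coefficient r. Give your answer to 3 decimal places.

r = (nΣuv − ΣuΣv) / √[(nΣu² − (Σu)²)(nΣv² − (Σv)²)]
Numerator: 15×3323 − 210×245 = -1605
Denominator: √[(48540 − 44100)(62865 − 60025)] = √[4440 × 2840] = 3550.9999
r = -1605 / 3550.9999 ≈ -0.452

-0.452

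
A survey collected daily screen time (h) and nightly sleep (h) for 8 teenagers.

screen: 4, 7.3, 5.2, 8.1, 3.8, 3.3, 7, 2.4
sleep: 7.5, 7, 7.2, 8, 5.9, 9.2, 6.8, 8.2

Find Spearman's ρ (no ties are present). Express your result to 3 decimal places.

-0.357

Rank screen: 4, 7, 5, 8, 3, 2, 6, 1
Rank sleep: 5, 3, 4, 6, 1, 8, 2, 7
d = rank(screen) − rank(sleep): -1, 4, 1, 2, 2, -6, 4, -6; Σd² = 114
ρ = 1 − 6Σd² / [n(n²−1)] = 1 − 6×114 / (8×63) = 1 − 684/504 ≈ -0.357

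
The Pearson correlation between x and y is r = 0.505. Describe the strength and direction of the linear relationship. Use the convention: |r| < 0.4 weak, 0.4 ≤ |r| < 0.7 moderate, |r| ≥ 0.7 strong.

r = 0.505 > 0 so the relationship is positive.
|r| = 0.505, which falls in the moderate range.

moderate positive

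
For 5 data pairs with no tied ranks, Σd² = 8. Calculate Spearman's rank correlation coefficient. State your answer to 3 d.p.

0.600

ρ = 1 − 6Σd² / [n(n²−1)] = 1 − 6×8 / (5×24)
  = 1 − 48/120 = 1 − 0.4000 ≈ 0.600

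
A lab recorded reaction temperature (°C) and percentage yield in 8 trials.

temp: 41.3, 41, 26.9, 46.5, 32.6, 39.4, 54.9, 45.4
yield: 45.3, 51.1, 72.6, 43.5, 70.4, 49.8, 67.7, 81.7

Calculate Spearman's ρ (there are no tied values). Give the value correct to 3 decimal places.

-0.310

Rank temp: 5, 4, 1, 7, 2, 3, 8, 6
Rank yield: 2, 4, 7, 1, 6, 3, 5, 8
d = rank(temp) − rank(yield): 3, 0, -6, 6, -4, 0, 3, -2; Σd² = 110
ρ = 1 − 6Σd² / [n(n²−1)] = 1 − 6×110 / (8×63) = 1 − 660/504 ≈ -0.310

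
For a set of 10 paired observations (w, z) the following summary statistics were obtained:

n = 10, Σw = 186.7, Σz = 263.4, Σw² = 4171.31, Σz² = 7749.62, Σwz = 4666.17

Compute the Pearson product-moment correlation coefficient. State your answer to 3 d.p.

-0.337

r = (nΣwz − ΣwΣz) / √[(nΣw² − (Σw)²)(nΣz² − (Σz)²)]
Numerator: 10×4666.17 − 186.7×263.4 = -2515.08
Denominator: √[(41713.1 − 34856.89)(77496.2 − 69379.56)] = √[6856.21 × 8116.64] = 7459.8518
r = -2515.08 / 7459.8518 ≈ -0.337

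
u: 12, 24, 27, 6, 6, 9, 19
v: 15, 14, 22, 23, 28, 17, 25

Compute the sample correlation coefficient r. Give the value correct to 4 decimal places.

n = 7, Σu = 103, Σv = 144, Σu² = 1963, Σv² = 3132, Σuv = 2044
nΣuv − ΣuΣv = 14308 − 14832 = -524
nΣu² − (Σu)² = 13741 − 10609 = 3132; nΣv² − (Σv)² = 21924 − 20736 = 1188
r = -524 / √(3132 × 1188) = -524 / 1928.9417 ≈ -0.2717

-0.2717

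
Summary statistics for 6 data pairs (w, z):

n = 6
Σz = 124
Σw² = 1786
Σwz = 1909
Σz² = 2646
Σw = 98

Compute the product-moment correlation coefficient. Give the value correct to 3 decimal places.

r = (nΣwz − ΣwΣz) / √[(nΣw² − (Σw)²)(nΣz² − (Σz)²)]
Numerator: 6×1909 − 98×124 = -698
Denominator: √[(10716 − 9604)(15876 − 15376)] = √[1112 × 500] = 745.6541
r = -698 / 745.6541 ≈ -0.936

-0.936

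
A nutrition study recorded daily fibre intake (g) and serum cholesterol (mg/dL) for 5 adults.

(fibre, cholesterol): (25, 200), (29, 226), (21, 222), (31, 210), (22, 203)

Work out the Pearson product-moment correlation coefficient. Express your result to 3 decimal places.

0.153

n = 5, Σx = 128, Σy = 1061, Σx² = 3352, Σy² = 225669, Σxy = 27192
nΣxy − ΣxΣy = 135960 − 135808 = 152
nΣx² − (Σx)² = 16760 − 16384 = 376; nΣy² − (Σy)² = 1128345 − 1125721 = 2624
r = 152 / √(376 × 2624) = 152 / 993.2895 ≈ 0.153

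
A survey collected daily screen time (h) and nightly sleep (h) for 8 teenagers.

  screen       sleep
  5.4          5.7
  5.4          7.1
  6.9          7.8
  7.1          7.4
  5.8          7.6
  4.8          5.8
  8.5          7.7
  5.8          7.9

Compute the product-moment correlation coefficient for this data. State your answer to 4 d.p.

n = 8, Σx = 49.7, Σy = 57, Σx² = 318.91, Σy² = 411.6, Σxy = 358.67
nΣxy − ΣxΣy = 2869.36 − 2832.9 = 36.46
nΣx² − (Σx)² = 2551.28 − 2470.09 = 81.19; nΣy² − (Σy)² = 3292.8 − 3249 = 43.8
r = 36.46 / √(81.19 × 43.8) = 36.46 / 59.6332 ≈ 0.6114

0.6114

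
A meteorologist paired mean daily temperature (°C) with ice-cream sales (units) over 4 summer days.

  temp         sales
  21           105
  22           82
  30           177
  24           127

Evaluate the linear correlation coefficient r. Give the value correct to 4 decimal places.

n = 4, Σx = 97, Σy = 491, Σx² = 2401, Σy² = 65207, Σxy = 12367
nΣxy − ΣxΣy = 49468 − 47627 = 1841
nΣx² − (Σx)² = 9604 − 9409 = 195; nΣy² − (Σy)² = 260828 − 241081 = 19747
r = 1841 / √(195 × 19747) = 1841 / 1962.3111 ≈ 0.9382

0.9382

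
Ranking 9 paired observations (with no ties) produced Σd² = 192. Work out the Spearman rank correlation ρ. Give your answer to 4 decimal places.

ρ = 1 − 6Σd² / [n(n²−1)] = 1 − 6×192 / (9×80)
  = 1 − 1152/720 = 1 − 1.60000 ≈ -0.6000

-0.6000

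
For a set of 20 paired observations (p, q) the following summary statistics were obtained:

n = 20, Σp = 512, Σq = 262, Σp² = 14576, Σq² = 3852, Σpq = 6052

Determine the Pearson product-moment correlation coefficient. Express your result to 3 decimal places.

r = (nΣpq − ΣpΣq) / √[(nΣp² − (Σp)²)(nΣq² − (Σq)²)]
Numerator: 20×6052 − 512×262 = -13104
Denominator: √[(291520 − 262144)(77040 − 68644)] = √[29376 × 8396] = 15704.8049
r = -13104 / 15704.8049 ≈ -0.834

-0.834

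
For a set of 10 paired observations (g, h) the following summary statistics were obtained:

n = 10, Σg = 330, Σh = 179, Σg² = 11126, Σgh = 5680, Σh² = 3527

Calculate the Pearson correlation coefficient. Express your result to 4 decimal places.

-0.8223

r = (nΣgh − ΣgΣh) / √[(nΣg² − (Σg)²)(nΣh² − (Σh)²)]
Numerator: 10×5680 − 330×179 = -2270
Denominator: √[(111260 − 108900)(35270 − 32041)] = √[2360 × 3229] = 2760.5144
r = -2270 / 2760.5144 ≈ -0.8223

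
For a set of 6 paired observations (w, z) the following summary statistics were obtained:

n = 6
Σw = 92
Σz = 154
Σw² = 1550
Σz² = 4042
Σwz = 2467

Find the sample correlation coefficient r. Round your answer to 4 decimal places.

0.9471

r = (nΣwz − ΣwΣz) / √[(nΣw² − (Σw)²)(nΣz² − (Σz)²)]
Numerator: 6×2467 − 92×154 = 634
Denominator: √[(9300 − 8464)(24252 − 23716)] = √[836 × 536] = 669.3997
r = 634 / 669.3997 ≈ 0.9471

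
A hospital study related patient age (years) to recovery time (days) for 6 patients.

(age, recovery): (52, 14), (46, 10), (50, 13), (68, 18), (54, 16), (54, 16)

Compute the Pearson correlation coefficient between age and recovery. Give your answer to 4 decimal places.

0.8748

n = 6, Σx = 324, Σy = 87, Σx² = 17776, Σy² = 1301, Σxy = 4790
nΣxy − ΣxΣy = 28740 − 28188 = 552
nΣx² − (Σx)² = 106656 − 104976 = 1680; nΣy² − (Σy)² = 7806 − 7569 = 237
r = 552 / √(1680 × 237) = 552 / 630.9992 ≈ 0.8748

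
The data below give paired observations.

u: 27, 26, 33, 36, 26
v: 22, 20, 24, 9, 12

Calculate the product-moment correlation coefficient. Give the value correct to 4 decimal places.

n = 5, Σu = 148, Σv = 87, Σu² = 4466, Σv² = 1685, Σuv = 2542
nΣuv − ΣuΣv = 12710 − 12876 = -166
nΣu² − (Σu)² = 22330 − 21904 = 426; nΣv² − (Σv)² = 8425 − 7569 = 856
r = -166 / √(426 × 856) = -166 / 603.8675 ≈ -0.2749

-0.2749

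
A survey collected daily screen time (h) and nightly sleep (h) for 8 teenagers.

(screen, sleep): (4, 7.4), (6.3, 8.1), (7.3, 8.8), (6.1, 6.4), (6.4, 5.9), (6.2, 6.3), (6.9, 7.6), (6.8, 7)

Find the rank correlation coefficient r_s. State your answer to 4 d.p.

0.4286

Rank screen: 1, 4, 8, 2, 5, 3, 7, 6
Rank sleep: 5, 7, 8, 3, 1, 2, 6, 4
d = rank(screen) − rank(sleep): -4, -3, 0, -1, 4, 1, 1, 2; Σd² = 48
ρ = 1 − 6Σd² / [n(n²−1)] = 1 − 6×48 / (8×63) = 1 − 288/504 ≈ 0.4286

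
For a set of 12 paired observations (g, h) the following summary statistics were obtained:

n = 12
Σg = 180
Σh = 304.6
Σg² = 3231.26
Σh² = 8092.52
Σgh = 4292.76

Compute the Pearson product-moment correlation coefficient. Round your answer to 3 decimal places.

r = (nΣgh − ΣgΣh) / √[(nΣg² − (Σg)²)(nΣh² − (Σh)²)]
Numerator: 12×4292.76 − 180×304.6 = -3314.88
Denominator: √[(38775.12 − 32400)(97110.24 − 92781.16)] = √[6375.12 × 4329.08] = 5253.4184
r = -3314.88 / 5253.4184 ≈ -0.631

-0.631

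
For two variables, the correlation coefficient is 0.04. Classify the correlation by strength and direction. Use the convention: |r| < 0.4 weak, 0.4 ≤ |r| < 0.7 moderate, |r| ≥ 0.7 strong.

r = 0.04 > 0 so the relationship is positive.
|r| = 0.04, which falls in the weak range.

weak positive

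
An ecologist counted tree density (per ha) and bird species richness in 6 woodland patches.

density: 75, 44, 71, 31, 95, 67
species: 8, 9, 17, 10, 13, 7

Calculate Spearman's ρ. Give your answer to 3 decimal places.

0.200

Rank density: 5, 2, 4, 1, 6, 3
Rank species: 2, 3, 6, 4, 5, 1
d = rank(density) − rank(species): 3, -1, -2, -3, 1, 2; Σd² = 28
ρ = 1 − 6Σd² / [n(n²−1)] = 1 − 6×28 / (6×35) = 1 − 168/210 ≈ 0.200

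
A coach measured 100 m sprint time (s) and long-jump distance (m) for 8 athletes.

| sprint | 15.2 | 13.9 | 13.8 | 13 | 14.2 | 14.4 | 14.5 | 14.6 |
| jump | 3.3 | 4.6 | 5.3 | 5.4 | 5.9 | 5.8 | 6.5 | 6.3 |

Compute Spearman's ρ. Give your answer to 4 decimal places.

Rank sprint: 8, 3, 2, 1, 4, 5, 6, 7
Rank jump: 1, 2, 3, 4, 6, 5, 8, 7
d = rank(sprint) − rank(jump): 7, 1, -1, -3, -2, 0, -2, 0; Σd² = 68
ρ = 1 − 6Σd² / [n(n²−1)] = 1 − 6×68 / (8×63) = 1 − 408/504 ≈ 0.1905

0.1905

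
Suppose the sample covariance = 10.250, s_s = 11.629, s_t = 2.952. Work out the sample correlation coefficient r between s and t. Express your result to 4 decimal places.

0.2986

r = Cov(s,t) / (s_s · s_t) = 10.250 / (11.629 × 2.952)
  = 10.250 / 34.3288 ≈ 0.2986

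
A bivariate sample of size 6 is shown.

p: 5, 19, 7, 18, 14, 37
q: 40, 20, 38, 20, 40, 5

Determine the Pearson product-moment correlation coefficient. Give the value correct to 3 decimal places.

n = 6, Σp = 100, Σq = 163, Σp² = 2324, Σq² = 5469, Σpq = 1951
nΣpq − ΣpΣq = 11706 − 16300 = -4594
nΣp² − (Σp)² = 13944 − 10000 = 3944; nΣq² − (Σq)² = 32814 − 26569 = 6245
r = -4594 / √(3944 × 6245) = -4594 / 4962.8903 ≈ -0.926

-0.926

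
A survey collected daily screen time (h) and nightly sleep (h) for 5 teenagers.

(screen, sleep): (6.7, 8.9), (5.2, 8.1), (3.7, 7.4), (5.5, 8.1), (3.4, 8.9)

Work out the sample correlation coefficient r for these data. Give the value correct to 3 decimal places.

n = 5, Σx = 24.5, Σy = 41.4, Σx² = 127.43, Σy² = 344.4, Σxy = 203.94
nΣxy − ΣxΣy = 1019.7 − 1014.3 = 5.4
nΣx² − (Σx)² = 637.15 − 600.25 = 36.9; nΣy² − (Σy)² = 1722 − 1713.96 = 8.04
r = 5.4 / √(36.9 × 8.04) = 5.4 / 17.2243 ≈ 0.314

0.314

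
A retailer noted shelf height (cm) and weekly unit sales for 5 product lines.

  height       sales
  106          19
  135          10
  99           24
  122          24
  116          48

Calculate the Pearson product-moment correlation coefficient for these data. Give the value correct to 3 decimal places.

-0.271

n = 5, Σx = 578, Σy = 125, Σx² = 67602, Σy² = 3917, Σxy = 14236
nΣxy − ΣxΣy = 71180 − 72250 = -1070
nΣx² − (Σx)² = 338010 − 334084 = 3926; nΣy² − (Σy)² = 19585 − 15625 = 3960
r = -1070 / √(3926 × 3960) = -1070 / 3942.9634 ≈ -0.271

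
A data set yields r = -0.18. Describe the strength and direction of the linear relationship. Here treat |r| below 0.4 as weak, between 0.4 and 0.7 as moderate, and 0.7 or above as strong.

r = -0.18 < 0 so the relationship is negative.
|r| = 0.18, which falls in the weak range.

weak negative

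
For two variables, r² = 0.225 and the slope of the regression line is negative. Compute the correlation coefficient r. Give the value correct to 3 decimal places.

|r| = √0.225 = 0.474
The association is negative, so r = −0.474.

-0.474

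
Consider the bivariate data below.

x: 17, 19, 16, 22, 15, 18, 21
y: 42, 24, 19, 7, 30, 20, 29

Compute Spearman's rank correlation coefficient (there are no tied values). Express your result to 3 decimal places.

Rank x: 3, 5, 2, 7, 1, 4, 6
Rank y: 7, 4, 2, 1, 6, 3, 5
d = rank(x) − rank(y): -4, 1, 0, 6, -5, 1, 1; Σd² = 80
ρ = 1 − 6Σd² / [n(n²−1)] = 1 − 6×80 / (7×48) = 1 − 480/336 ≈ -0.429

-0.429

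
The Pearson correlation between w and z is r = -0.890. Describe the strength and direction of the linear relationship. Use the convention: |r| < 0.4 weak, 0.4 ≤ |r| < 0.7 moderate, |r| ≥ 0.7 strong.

r = -0.890 < 0 so the relationship is negative.
|r| = 0.890, which falls in the strong range.

strong negative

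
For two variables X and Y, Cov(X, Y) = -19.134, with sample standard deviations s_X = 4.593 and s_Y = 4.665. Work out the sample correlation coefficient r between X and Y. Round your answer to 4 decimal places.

-0.8930

r = Cov(X,Y) / (s_X · s_Y) = -19.134 / (4.593 × 4.665)
  = -19.134 / 21.4263 ≈ -0.8930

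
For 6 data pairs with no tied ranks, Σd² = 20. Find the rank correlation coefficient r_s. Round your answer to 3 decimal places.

0.429

ρ = 1 − 6Σd² / [n(n²−1)] = 1 − 6×20 / (6×35)
  = 1 − 120/210 = 1 − 0.5714 ≈ 0.429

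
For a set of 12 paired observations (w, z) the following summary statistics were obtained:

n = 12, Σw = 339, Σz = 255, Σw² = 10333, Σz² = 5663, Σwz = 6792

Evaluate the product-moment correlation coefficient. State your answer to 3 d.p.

r = (nΣwz − ΣwΣz) / √[(nΣw² − (Σw)²)(nΣz² − (Σz)²)]
Numerator: 12×6792 − 339×255 = -4941
Denominator: √[(123996 − 114921)(67956 − 65025)] = √[9075 × 2931] = 5157.4049
r = -4941 / 5157.4049 ≈ -0.958

-0.958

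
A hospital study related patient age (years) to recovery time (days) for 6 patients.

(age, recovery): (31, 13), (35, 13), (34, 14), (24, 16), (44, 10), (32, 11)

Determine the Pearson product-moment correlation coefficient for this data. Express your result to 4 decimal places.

-0.8158

n = 6, Σx = 200, Σy = 77, Σx² = 6878, Σy² = 1011, Σxy = 2510
nΣxy − ΣxΣy = 15060 − 15400 = -340
nΣx² − (Σx)² = 41268 − 40000 = 1268; nΣy² − (Σy)² = 6066 − 5929 = 137
r = -340 / √(1268 × 137) = -340 / 416.7925 ≈ -0.8158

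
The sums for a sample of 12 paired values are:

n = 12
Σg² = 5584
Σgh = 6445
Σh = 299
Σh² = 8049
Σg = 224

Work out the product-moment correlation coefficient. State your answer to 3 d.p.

0.942

r = (nΣgh − ΣgΣh) / √[(nΣg² − (Σg)²)(nΣh² − (Σh)²)]
Numerator: 12×6445 − 224×299 = 10364
Denominator: √[(67008 − 50176)(96588 − 89401)] = √[16832 × 7187] = 10998.7083
r = 10364 / 10998.7083 ≈ 0.942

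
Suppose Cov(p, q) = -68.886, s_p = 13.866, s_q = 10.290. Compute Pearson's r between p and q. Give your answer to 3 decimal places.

-0.483

r = Cov(p,q) / (s_p · s_q) = -68.886 / (13.866 × 10.290)
  = -68.886 / 142.6811 ≈ -0.483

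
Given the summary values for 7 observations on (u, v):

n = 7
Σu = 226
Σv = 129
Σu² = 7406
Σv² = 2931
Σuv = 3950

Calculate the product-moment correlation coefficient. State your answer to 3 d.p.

-0.873

r = (nΣuv − ΣuΣv) / √[(nΣu² − (Σu)²)(nΣv² − (Σv)²)]
Numerator: 7×3950 − 226×129 = -1504
Denominator: √[(51842 − 51076)(20517 − 16641)] = √[766 × 3876] = 1723.0833
r = -1504 / 1723.0833 ≈ -0.873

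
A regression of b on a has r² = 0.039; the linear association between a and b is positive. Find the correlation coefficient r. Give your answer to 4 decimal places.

|r| = √0.039 = 0.1975
The association is positive, so r = 0.1975.

0.1975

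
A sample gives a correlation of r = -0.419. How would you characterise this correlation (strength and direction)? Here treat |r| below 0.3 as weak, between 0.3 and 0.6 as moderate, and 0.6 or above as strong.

r = -0.419 < 0 so the relationship is negative.
|r| = 0.419, which falls in the moderate range.

moderate negative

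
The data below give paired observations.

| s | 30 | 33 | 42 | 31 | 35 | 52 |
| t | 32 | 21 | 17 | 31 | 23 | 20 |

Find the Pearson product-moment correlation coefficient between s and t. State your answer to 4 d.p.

n = 6, Σs = 223, Σt = 144, Σs² = 8643, Σt² = 3644, Σst = 5173
nΣst − ΣsΣt = 31038 − 32112 = -1074
nΣs² − (Σs)² = 51858 − 49729 = 2129; nΣt² − (Σt)² = 21864 − 20736 = 1128
r = -1074 / √(2129 × 1128) = -1074 / 1549.6813 ≈ -0.6930

-0.6930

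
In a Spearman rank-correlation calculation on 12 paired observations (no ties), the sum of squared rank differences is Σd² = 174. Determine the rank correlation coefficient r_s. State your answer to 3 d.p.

0.392

ρ = 1 − 6Σd² / [n(n²−1)] = 1 − 6×174 / (12×143)
  = 1 − 1044/1716 = 1 − 0.6084 ≈ 0.392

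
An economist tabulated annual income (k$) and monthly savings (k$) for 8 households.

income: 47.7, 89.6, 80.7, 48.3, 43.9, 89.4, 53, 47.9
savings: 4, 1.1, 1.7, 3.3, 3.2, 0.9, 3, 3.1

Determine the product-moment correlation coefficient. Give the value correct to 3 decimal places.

-0.963

n = 8, Σx = 500.5, Σy = 20.3, Σx² = 34171.81, Σy² = 60.65, Σxy = 1114.37
nΣxy − ΣxΣy = 8914.96 − 10160.15 = -1245.19
nΣx² − (Σx)² = 273374.48 − 250500.25 = 22874.23; nΣy² − (Σy)² = 485.2 − 412.09 = 73.11
r = -1245.19 / √(22874.23 × 73.11) = -1245.19 / 1293.1879 ≈ -0.963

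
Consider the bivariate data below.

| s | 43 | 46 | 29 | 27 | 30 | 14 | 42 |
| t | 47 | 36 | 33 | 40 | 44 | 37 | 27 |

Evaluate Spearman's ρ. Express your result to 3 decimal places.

0.000

Rank s: 6, 7, 3, 2, 4, 1, 5
Rank t: 7, 3, 2, 5, 6, 4, 1
d = rank(s) − rank(t): -1, 4, 1, -3, -2, -3, 4; Σd² = 56
ρ = 1 − 6Σd² / [n(n²−1)] = 1 − 6×56 / (7×48) = 1 − 336/336 ≈ 0.000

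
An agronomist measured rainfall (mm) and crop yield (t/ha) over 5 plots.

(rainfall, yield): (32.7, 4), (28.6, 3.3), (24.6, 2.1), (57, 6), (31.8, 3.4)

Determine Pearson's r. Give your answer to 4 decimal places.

n = 5, Σx = 174.7, Σy = 18.8, Σx² = 6752.65, Σy² = 78.86, Σxy = 726.96
nΣxy − ΣxΣy = 3634.8 − 3284.36 = 350.44
nΣx² − (Σx)² = 33763.25 − 30520.09 = 3243.16; nΣy² − (Σy)² = 394.3 − 353.44 = 40.86
r = 350.44 / √(3243.16 × 40.86) = 350.44 / 364.0268 ≈ 0.9627

0.9627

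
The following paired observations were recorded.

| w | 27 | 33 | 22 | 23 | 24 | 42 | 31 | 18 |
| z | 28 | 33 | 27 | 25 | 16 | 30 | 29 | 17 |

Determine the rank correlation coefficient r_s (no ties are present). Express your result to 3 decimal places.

Rank w: 5, 7, 2, 3, 4, 8, 6, 1
Rank z: 5, 8, 4, 3, 1, 7, 6, 2
d = rank(w) − rank(z): 0, -1, -2, 0, 3, 1, 0, -1; Σd² = 16
ρ = 1 − 6Σd² / [n(n²−1)] = 1 − 6×16 / (8×63) = 1 − 96/504 ≈ 0.810

0.810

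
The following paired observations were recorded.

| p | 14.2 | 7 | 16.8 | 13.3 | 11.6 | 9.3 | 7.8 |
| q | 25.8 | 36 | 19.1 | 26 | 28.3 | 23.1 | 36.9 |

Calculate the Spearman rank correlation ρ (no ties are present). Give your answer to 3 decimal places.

Rank p: 6, 1, 7, 5, 4, 3, 2
Rank q: 3, 6, 1, 4, 5, 2, 7
d = rank(p) − rank(q): 3, -5, 6, 1, -1, 1, -5; Σd² = 98
ρ = 1 − 6Σd² / [n(n²−1)] = 1 − 6×98 / (7×48) = 1 − 588/336 ≈ -0.750

-0.750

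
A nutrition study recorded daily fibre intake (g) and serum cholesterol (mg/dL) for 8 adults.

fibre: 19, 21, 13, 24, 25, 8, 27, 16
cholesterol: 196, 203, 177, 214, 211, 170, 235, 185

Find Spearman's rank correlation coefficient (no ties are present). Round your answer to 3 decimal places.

Rank fibre: 4, 5, 2, 6, 7, 1, 8, 3
Rank cholesterol: 4, 5, 2, 7, 6, 1, 8, 3
d = rank(fibre) − rank(cholesterol): 0, 0, 0, -1, 1, 0, 0, 0; Σd² = 2
ρ = 1 − 6Σd² / [n(n²−1)] = 1 − 6×2 / (8×63) = 1 − 12/504 ≈ 0.976

0.976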